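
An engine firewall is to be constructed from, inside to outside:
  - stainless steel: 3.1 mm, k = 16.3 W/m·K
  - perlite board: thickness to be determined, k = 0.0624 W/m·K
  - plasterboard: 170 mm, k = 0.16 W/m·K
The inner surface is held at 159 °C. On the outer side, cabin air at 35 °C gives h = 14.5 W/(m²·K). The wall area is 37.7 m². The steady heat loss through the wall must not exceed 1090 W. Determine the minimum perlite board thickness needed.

Using the resistance-network approach (series):
R_stainless steel = L/(kA) = 0.0031/(16.3×37.7) = 5.045×10^-6 K/W
R_plasterboard = L/(kA) = 0.17/(0.16×37.7) = 0.02818 K/W
R_outer film = 1/(h_o·A) = 1/(14.5×37.7) = 0.001829 K/W
Sum of the known resistances R_other = 0.03002 K/W
Required total resistance R_tot = ΔT/Q_allow = 124/1090 = 0.1138 K/W
R_perlite board = R_tot − R_other = 0.08374 K/W
L = R·k·A = 0.08374×0.0624×37.7

L ≈ 197 mm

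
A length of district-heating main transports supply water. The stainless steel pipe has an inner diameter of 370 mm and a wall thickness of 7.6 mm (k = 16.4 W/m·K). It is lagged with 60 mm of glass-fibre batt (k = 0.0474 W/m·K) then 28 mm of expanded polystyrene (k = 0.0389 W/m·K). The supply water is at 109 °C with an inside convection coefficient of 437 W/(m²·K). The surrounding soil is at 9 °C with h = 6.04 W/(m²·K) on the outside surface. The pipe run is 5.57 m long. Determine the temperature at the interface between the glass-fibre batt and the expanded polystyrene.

Cylindrical conduction, so R = ln(r₂/r₁)/(2πkL) per layer, in series:
R_inner film = 1/(h_i·2πr₁L) = 1/(437×2π×0.185×5.57) = 3.534×10^-4 K/W
R_stainless steel pipe wall = ln(192.6/185)/(2π×16.4×5.57) = 7.014×10^-5 K/W
R_glass-fibre batt = ln(252.6/192.6)/(2π×0.0474×5.57) = 0.1635 K/W
R_expanded polystyrene = ln(280.6/252.6)/(2π×0.0389×5.57) = 0.07722 K/W
R_outer film = 1/(h_o·2πr_oL) = 1/(6.04×2π×0.2806×5.57) = 0.01686 K/W
R_total = 0.258 K/W
Q = ΔT/R_total = 100/0.258
Q = 388 W
T_interface = T_inner − Q·ΣR(inner→interface) = 109 − 388×0.1639

T ≈ 45.5 °C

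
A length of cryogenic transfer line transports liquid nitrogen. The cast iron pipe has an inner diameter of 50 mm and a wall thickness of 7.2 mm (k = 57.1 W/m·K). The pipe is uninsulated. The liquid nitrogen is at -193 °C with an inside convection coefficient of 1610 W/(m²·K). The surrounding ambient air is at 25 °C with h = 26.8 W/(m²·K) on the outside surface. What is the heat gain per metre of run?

Radial resistances (cylindrical: R_cond = ln(r_o/r_i)/(2πkL), R_conv = 1/(h·2πrL)):
R_inner film = 1/(h_i·2πr₁L) = 1/(1610×2π×0.025×1) = 0.003954 K/W
R_cast iron pipe wall = ln(32.2/25)/(2π×57.1×1) = 7.054×10^-4 K/W
R_outer film = 1/(h_o·2πr_oL) = 1/(26.8×2π×0.0322×1) = 0.1844 K/W
R_total = 0.1891 K/W
Q = ΔT/R_total = 218/0.1891

q′ ≈ 1150 W/m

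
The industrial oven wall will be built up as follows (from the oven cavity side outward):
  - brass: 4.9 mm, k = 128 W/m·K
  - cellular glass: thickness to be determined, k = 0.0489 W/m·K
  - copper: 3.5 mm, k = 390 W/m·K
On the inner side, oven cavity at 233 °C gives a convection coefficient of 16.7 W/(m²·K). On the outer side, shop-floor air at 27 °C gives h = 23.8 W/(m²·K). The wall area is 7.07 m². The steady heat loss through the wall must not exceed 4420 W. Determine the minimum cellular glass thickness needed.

L ≈ 11.1 mm

Treating each layer as a thermal resistance in series:
R_inner film = 1/(h_i·A) = 1/(16.7×7.07) = 0.00847 K/W
R_brass = L/(kA) = 0.0049/(128×7.07) = 5.415×10^-6 K/W
R_copper = L/(kA) = 0.0035/(390×7.07) = 1.269×10^-6 K/W
R_outer film = 1/(h_o·A) = 1/(23.8×7.07) = 0.005943 K/W
Sum of the known resistances R_other = 0.01442 K/W
Required total resistance R_tot = ΔT/Q_allow = 206/4420 = 0.04661 K/W
R_cellular glass = R_tot − R_other = 0.03219 K/W
L = R·k·A = 0.03219×0.0489×7.07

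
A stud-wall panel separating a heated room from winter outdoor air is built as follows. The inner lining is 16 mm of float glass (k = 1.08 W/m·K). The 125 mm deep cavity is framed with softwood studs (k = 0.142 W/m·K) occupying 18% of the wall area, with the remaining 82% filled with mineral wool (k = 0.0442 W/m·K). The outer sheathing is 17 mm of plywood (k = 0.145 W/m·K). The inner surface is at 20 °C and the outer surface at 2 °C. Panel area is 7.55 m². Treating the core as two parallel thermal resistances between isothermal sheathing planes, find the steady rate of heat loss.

Sheathing layers in series; stud and cavity paths in parallel between them.
R_inner = 0.016/(1.08×7.55) = 0.001962 K/W
R_stud  = 0.125/(0.142×0.18×7.55) = 0.6477 K/W
R_cav   = 0.125/(0.0442×0.82×7.55) = 0.4568 K/W
1/R_core = 1/R_stud + 1/R_cav → R_core = 0.2679 K/W
R_outer = 0.017/(0.145×7.55) = 0.01553 K/W
R_total = 0.2854 K/W
Q = ΔT/R_total = 18/0.2854

Q ≈ 63.1 W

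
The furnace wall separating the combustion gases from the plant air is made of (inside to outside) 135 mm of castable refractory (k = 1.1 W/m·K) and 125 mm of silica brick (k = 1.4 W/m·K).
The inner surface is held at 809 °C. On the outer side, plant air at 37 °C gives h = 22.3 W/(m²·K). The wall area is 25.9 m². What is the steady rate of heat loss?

Q ≈ 77800 W

Using the resistance-network approach (series):
R_castable refractory = L/(kA) = 0.135/(1.1×25.9) = 0.004739 K/W
R_silica brick = L/(kA) = 0.125/(1.4×25.9) = 0.003447 K/W
R_outer film = 1/(h_o·A) = 1/(22.3×25.9) = 0.001731 K/W
R_total = 0.009917 K/W
Q = ΔT / R_total = 772 / 0.009917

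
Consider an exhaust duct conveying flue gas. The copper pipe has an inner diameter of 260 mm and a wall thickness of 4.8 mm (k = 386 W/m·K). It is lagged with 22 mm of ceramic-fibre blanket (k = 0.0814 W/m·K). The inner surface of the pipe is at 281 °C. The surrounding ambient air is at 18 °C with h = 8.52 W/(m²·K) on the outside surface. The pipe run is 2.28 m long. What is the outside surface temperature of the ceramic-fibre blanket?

T ≈ 93.5 °C

Treating each annulus and film as a series resistance:
R_copper pipe wall = ln(134.8/130)/(2π×386×2.28) = 6.557×10^-6 K/W
R_ceramic-fibre blanket = ln(156.8/134.8)/(2π×0.0814×2.28) = 0.1296 K/W
R_outer film = 1/(h_o·2πr_oL) = 1/(8.52×2π×0.1568×2.28) = 0.05225 K/W
R_total = 0.1819 K/W
Q = ΔT/R_total = 263/0.1819
Q = 1450 W
T_interface = T_inner − Q·ΣR(inner→interface) = 281 − 1450×0.1297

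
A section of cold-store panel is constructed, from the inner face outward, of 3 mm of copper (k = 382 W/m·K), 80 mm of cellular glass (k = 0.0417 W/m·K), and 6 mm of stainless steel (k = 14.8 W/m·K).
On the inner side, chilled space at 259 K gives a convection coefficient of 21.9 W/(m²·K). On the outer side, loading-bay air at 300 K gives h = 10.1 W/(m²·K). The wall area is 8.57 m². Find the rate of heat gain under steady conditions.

Q ≈ 170 W

Using the resistance-network approach (series):
R_inner film = 1/(h_i·A) = 1/(21.9×8.57) = 0.005328 K/W
R_copper = L/(kA) = 0.003/(382×8.57) = 9.164×10^-7 K/W
R_cellular glass = L/(kA) = 0.08/(0.0417×8.57) = 0.2239 K/W
R_stainless steel = L/(kA) = 0.006/(14.8×8.57) = 4.731×10^-5 K/W
R_outer film = 1/(h_o·A) = 1/(10.1×8.57) = 0.01155 K/W
R_total = 0.2408 K/W
Q = ΔT / R_total = 41 / 0.2408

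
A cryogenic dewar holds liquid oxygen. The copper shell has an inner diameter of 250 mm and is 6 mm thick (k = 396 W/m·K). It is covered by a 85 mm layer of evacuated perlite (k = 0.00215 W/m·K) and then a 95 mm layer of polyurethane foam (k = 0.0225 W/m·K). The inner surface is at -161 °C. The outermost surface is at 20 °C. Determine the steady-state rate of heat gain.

Radial (spherical) resistances in series:
R_copper shell = (1/0.125 − 1/0.131)/(4π×396) = 7.363×10^-5 K/W
R_evacuated perlite = (1/0.131 − 1/0.216)/(4π×0.00215) = 111.2 K/W
R_polyurethane foam = (1/0.216 − 1/0.311)/(4π×0.0225) = 5.002 K/W
R_total = 116.2 K/W
Q = ΔT/R_total = 181/116.2

Q ≈ 1.56 W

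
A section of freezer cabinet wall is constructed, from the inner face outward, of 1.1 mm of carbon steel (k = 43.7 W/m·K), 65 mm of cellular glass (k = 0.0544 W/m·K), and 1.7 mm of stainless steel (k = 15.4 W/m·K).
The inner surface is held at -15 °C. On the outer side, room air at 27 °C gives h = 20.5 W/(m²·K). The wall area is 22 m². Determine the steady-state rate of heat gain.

Thermal resistances in series:
R_carbon steel = L/(kA) = 0.0011/(43.7×22) = 1.144×10^-6 K/W
R_cellular glass = L/(kA) = 0.065/(0.0544×22) = 0.05431 K/W
R_stainless steel = L/(kA) = 0.0017/(15.4×22) = 5.018×10^-6 K/W
R_outer film = 1/(h_o·A) = 1/(20.5×22) = 0.002217 K/W
R_total = 0.05653 K/W
Q = ΔT / R_total = 42 / 0.05653

Q ≈ 743 W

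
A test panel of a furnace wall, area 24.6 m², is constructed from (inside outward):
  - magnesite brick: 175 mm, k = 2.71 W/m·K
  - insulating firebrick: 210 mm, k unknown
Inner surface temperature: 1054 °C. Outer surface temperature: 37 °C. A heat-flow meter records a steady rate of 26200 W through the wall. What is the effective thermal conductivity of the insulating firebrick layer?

k ≈ 0.236 W/(m·K)

Series thermal resistances:
R_magnesite brick = L/(kA) = 0.175/(2.71×24.6) = 0.002625 K/W
Sum of known resistances R_other = 0.002625 K/W
Total R = ΔT/Q = 1017/26200 = 0.03882 K/W
R_insulating firebrick = R_total − R_other = 0.03619 K/W
k = L/(R·A) = 0.21/(0.03619×24.6)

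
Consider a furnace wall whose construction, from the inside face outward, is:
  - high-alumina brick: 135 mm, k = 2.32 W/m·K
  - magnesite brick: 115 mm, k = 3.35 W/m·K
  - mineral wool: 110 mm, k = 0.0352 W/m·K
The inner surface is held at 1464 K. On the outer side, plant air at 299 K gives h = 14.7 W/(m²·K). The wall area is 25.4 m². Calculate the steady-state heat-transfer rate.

Series thermal resistances:
R_high-alumina brick = L/(kA) = 0.135/(2.32×25.4) = 0.002291 K/W
R_magnesite brick = L/(kA) = 0.115/(3.35×25.4) = 0.001352 K/W
R_mineral wool = L/(kA) = 0.11/(0.0352×25.4) = 0.123 K/W
R_outer film = 1/(h_o·A) = 1/(14.7×25.4) = 0.002678 K/W
R_total = 0.1294 K/W
Q = ΔT / R_total = 1165 / 0.1294

Q ≈ 9010 W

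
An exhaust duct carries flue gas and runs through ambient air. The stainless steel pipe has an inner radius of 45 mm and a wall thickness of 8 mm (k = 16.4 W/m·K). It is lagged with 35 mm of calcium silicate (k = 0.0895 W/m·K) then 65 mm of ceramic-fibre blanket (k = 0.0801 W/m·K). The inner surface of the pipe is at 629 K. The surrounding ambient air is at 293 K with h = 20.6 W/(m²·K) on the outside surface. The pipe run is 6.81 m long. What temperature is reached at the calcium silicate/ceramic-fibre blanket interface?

T ≈ 481 K

Treating each annulus and film as a series resistance:
R_stainless steel pipe wall = ln(53/45)/(2π×16.4×6.81) = 2.332×10^-4 K/W
R_calcium silicate = ln(88/53)/(2π×0.0895×6.81) = 0.1324 K/W
R_ceramic-fibre blanket = ln(153/88)/(2π×0.0801×6.81) = 0.1614 K/W
R_outer film = 1/(h_o·2πr_oL) = 1/(20.6×2π×0.153×6.81) = 0.007415 K/W
R_total = 0.3014 K/W
Q = ΔT/R_total = 336/0.3014
Q = 1110 W
T_interface = T_inner − Q·ΣR(inner→interface) = 629 − 1110×0.1326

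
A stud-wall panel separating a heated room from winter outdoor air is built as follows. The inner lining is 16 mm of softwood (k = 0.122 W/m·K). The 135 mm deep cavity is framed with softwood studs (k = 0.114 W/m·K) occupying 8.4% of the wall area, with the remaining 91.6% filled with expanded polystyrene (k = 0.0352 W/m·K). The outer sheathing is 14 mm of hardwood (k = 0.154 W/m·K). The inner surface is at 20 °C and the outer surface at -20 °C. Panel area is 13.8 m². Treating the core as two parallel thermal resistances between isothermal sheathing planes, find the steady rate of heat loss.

Q ≈ 160 W

Sheathing layers in series; stud and cavity paths in parallel between them.
R_inner = 0.016/(0.122×13.8) = 0.009503 K/W
R_stud  = 0.135/(0.114×0.084×13.8) = 1.022 K/W
R_cav   = 0.135/(0.0352×0.916×13.8) = 0.3034 K/W
1/R_core = 1/R_stud + 1/R_cav → R_core = 0.2339 K/W
R_outer = 0.014/(0.154×13.8) = 0.006588 K/W
R_total = 0.25 K/W
Q = ΔT/R_total = 40/0.25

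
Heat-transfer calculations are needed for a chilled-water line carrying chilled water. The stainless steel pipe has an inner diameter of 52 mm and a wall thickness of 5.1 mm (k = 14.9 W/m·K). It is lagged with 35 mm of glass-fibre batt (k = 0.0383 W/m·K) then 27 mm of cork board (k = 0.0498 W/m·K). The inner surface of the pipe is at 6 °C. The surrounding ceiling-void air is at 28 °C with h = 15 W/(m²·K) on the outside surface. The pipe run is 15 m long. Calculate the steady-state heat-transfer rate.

Q ≈ 76 W

Radial resistances (cylindrical: R_cond = ln(r_o/r_i)/(2πkL), R_conv = 1/(h·2πrL)):
R_stainless steel pipe wall = ln(31.1/26)/(2π×14.9×15) = 1.275×10^-4 K/W
R_glass-fibre batt = ln(66.1/31.1)/(2π×0.0383×15) = 0.2089 K/W
R_cork board = ln(93.1/66.1)/(2π×0.0498×15) = 0.07297 K/W
R_outer film = 1/(h_o·2πr_oL) = 1/(15×2π×0.0931×15) = 0.007598 K/W
R_total = 0.2896 K/W
Q = ΔT/R_total = 22/0.2896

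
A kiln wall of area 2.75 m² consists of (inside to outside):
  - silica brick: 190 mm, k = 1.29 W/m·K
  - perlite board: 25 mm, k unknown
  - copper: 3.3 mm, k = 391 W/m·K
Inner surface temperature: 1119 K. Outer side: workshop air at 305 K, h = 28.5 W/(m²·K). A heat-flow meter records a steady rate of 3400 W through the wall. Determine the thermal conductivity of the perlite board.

k ≈ 0.0525 W/(m·K)

Thermal resistances in series:
R_silica brick = L/(kA) = 0.19/(1.29×2.75) = 0.05356 K/W
R_copper = L/(kA) = 0.0033/(391×2.75) = 3.069×10^-6 K/W
R_outer film = 1/(h_o·A) = 1/(28.5×2.75) = 0.01276 K/W
Sum of known resistances R_other = 0.06632 K/W
Total R = ΔT/Q = 814/3400 = 0.2394 K/W
R_perlite board = R_total − R_other = 0.1731 K/W
k = L/(R·A) = 0.025/(0.1731×2.75)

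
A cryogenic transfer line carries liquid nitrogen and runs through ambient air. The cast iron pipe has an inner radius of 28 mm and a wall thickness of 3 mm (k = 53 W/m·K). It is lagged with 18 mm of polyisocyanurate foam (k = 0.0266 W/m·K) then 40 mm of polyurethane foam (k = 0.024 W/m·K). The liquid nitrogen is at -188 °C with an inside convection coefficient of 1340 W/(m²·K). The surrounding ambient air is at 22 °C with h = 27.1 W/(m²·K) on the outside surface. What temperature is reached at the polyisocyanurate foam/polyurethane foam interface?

T ≈ -103 °C

For a radial system each layer contributes R = ln(r_out/r_in)/(2πkL); films add R = 1/(hA).
R_inner film = 1/(h_i·2πr₁L) = 1/(1340×2π×0.028×1) = 0.004242 K/W
R_cast iron pipe wall = ln(31/28)/(2π×53×1) = 3.056×10^-4 K/W
R_polyisocyanurate foam = ln(49/31)/(2π×0.0266×1) = 2.739 K/W
R_polyurethane foam = ln(89/49)/(2π×0.024×1) = 3.958 K/W
R_outer film = 1/(h_o·2πr_oL) = 1/(27.1×2π×0.089×1) = 0.06599 K/W
R_total = 6.768 K/W
Q = ΔT/R_total = 210/6.768
Q = 31 W/m
T_interface = T_inner + Q·ΣR(inner→interface) = -188 + 31×2.744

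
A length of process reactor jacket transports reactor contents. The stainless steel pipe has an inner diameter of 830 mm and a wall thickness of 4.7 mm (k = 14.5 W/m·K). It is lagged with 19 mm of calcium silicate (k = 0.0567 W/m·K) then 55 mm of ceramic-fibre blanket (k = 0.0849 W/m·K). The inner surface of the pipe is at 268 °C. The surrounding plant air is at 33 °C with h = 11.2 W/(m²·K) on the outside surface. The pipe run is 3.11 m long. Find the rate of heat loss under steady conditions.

For a radial system each layer contributes R = ln(r_out/r_in)/(2πkL); films add R = 1/(hA).
R_stainless steel pipe wall = ln(419.7/415)/(2π×14.5×3.11) = 3.975×10^-5 K/W
R_calcium silicate = ln(438.7/419.7)/(2π×0.0567×3.11) = 0.03996 K/W
R_ceramic-fibre blanket = ln(493.7/438.7)/(2π×0.0849×3.11) = 0.07119 K/W
R_outer film = 1/(h_o·2πr_oL) = 1/(11.2×2π×0.4937×3.11) = 0.009255 K/W
R_total = 0.1205 K/W
Q = ΔT/R_total = 235/0.1205

Q ≈ 1950 W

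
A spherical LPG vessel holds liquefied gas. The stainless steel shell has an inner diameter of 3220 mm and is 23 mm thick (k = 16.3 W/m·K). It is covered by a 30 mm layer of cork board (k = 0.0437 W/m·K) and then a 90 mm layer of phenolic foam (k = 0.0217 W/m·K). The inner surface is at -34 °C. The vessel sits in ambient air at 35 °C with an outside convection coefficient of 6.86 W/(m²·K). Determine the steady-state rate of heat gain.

For a spherical shell R = (1/r₁ − 1/r₂)/(4πk); film R = 1/(h·4πr²). In series:
R_stainless steel shell = (1/1.61 − 1/1.633)/(4π×16.3) = 4.271×10^-5 K/W
R_cork board = (1/1.633 − 1/1.663)/(4π×0.0437) = 0.02012 K/W
R_phenolic foam = (1/1.663 − 1/1.753)/(4π×0.0217) = 0.1132 K/W
R_outer film = 1/(h·4πr_o²) = 1/(6.86×4π×1.753²) = 0.003775 K/W
R_total = 0.1371 K/W
Q = ΔT/R_total = 69/0.1371

Q ≈ 503 W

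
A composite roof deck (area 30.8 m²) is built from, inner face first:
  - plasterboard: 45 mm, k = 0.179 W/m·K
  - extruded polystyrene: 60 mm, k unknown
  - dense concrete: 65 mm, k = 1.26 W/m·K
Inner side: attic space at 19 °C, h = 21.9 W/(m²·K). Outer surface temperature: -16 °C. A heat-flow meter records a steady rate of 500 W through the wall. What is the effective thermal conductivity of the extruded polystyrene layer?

k ≈ 0.0332 W/(m·K)

Treating each layer as a thermal resistance in series:
R_inner film = 1/(h_i·A) = 1/(21.9×30.8) = 0.001483 K/W
R_plasterboard = L/(kA) = 0.045/(0.179×30.8) = 0.008162 K/W
R_dense concrete = L/(kA) = 0.065/(1.26×30.8) = 0.001675 K/W
Sum of known resistances R_other = 0.01132 K/W
Total R = ΔT/Q = 35/500 = 0.07 K/W
R_extruded polystyrene = R_total − R_other = 0.05868 K/W
k = L/(R·A) = 0.06/(0.05868×30.8)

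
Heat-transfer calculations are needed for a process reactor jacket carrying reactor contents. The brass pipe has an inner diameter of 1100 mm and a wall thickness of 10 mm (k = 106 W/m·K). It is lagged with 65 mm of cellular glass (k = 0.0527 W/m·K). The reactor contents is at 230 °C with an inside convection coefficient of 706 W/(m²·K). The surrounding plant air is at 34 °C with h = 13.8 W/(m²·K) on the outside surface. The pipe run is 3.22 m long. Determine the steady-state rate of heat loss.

Radial resistances (cylindrical: R_cond = ln(r_o/r_i)/(2πkL), R_conv = 1/(h·2πrL)):
R_inner film = 1/(h_i·2πr₁L) = 1/(706×2π×0.55×3.22) = 1.273×10^-4 K/W
R_brass pipe wall = ln(560/550)/(2π×106×3.22) = 8.402×10^-6 K/W
R_cellular glass = ln(625/560)/(2π×0.0527×3.22) = 0.103 K/W
R_outer film = 1/(h_o·2πr_oL) = 1/(13.8×2π×0.625×3.22) = 0.005731 K/W
R_total = 0.1089 K/W
Q = ΔT/R_total = 196/0.1089

Q ≈ 1800 W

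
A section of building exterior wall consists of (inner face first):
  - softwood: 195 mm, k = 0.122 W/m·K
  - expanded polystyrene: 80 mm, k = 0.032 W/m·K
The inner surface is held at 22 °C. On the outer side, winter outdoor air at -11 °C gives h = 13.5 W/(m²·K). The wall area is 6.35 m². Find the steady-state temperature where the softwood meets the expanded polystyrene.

T ≈ 9.36 °C

Model the wall as resistances in series:
R_softwood = L/(kA) = 0.195/(0.122×6.35) = 0.2517 K/W
R_expanded polystyrene = L/(kA) = 0.08/(0.032×6.35) = 0.3937 K/W
R_outer film = 1/(h_o·A) = 1/(13.5×6.35) = 0.01167 K/W
R_total = 0.6571 K/W;  Q = ΔT/R_total = 33/0.6571 = 50.22 W
T_interface = T_inner − Q·ΣR(inner→interface) = 22 − 50.2×0.2517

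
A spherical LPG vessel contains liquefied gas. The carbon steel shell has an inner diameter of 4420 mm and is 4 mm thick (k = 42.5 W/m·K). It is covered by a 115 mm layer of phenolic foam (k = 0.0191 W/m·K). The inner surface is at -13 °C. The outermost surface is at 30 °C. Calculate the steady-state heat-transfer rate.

Spherical conduction: R = (1/r_in − 1/r_out)/(4πk) per layer; series-sum.
R_carbon steel shell = (1/2.21 − 1/2.214)/(4π×42.5) = 1.531×10^-6 K/W
R_phenolic foam = (1/2.214 − 1/2.329)/(4π×0.0191) = 0.09292 K/W
R_total = 0.09292 K/W
Q = ΔT/R_total = 43/0.09292

Q ≈ 463 W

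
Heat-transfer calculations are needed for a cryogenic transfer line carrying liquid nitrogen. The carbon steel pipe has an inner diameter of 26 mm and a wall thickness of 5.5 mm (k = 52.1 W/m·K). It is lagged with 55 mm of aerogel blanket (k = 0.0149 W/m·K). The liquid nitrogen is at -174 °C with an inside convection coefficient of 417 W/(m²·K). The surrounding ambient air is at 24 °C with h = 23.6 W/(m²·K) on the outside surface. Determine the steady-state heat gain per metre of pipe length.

q′ ≈ 13.3 W/m

Cylindrical conduction, so R = ln(r₂/r₁)/(2πkL) per layer, in series:
R_inner film = 1/(h_i·2πr₁L) = 1/(417×2π×0.013×1) = 0.02936 K/W
R_carbon steel pipe wall = ln(18.5/13)/(2π×52.1×1) = 0.001078 K/W
R_aerogel blanket = ln(73.5/18.5)/(2π×0.0149×1) = 14.74 K/W
R_outer film = 1/(h_o·2πr_oL) = 1/(23.6×2π×0.0735×1) = 0.09175 K/W
R_total = 14.86 K/W
Q = ΔT/R_total = 198/14.86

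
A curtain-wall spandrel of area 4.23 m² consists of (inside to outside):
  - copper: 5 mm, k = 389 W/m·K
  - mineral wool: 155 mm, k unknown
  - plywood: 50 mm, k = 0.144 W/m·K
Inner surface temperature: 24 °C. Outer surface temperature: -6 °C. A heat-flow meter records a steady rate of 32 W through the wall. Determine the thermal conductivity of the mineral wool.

k ≈ 0.0428 W/(m·K)

Using the resistance-network approach (series):
R_copper = L/(kA) = 0.005/(389×4.23) = 3.039×10^-6 K/W
R_plywood = L/(kA) = 0.05/(0.144×4.23) = 0.08209 K/W
Sum of known resistances R_other = 0.08209 K/W
Total R = ΔT/Q = 30/32 = 0.9375 K/W
R_mineral wool = R_total − R_other = 0.8554 K/W
k = L/(R·A) = 0.155/(0.8554×4.23)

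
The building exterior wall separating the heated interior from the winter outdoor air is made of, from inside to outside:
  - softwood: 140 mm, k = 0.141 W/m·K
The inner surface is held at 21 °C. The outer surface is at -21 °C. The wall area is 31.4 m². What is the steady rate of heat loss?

Q ≈ 1330 W

Thermal resistances in series:
R_softwood = L/(kA) = 0.14/(0.141×31.4) = 0.03162 K/W
R_total = 0.03162 K/W
Q = ΔT / R_total = 42 / 0.03162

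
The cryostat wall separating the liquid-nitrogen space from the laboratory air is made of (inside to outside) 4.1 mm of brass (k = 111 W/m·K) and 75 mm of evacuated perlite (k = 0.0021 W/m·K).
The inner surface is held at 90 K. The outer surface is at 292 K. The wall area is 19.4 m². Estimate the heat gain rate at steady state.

Treating each layer as a thermal resistance in series:
R_brass = L/(kA) = 0.0041/(111×19.4) = 1.904×10^-6 K/W
R_evacuated perlite = L/(kA) = 0.075/(0.0021×19.4) = 1.841 K/W
R_total = 1.841 K/W
Q = ΔT / R_total = 202 / 1.841

Q ≈ 110 W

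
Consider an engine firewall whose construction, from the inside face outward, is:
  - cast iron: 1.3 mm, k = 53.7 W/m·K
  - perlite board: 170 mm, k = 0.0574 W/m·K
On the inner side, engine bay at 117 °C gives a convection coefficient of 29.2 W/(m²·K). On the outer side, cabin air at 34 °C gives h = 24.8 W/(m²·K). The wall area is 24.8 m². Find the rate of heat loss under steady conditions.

Q ≈ 678 W

Thermal resistances in series:
R_inner film = 1/(h_i·A) = 1/(29.2×24.8) = 0.001381 K/W
R_cast iron = L/(kA) = 0.0013/(53.7×24.8) = 9.762×10^-7 K/W
R_perlite board = L/(kA) = 0.17/(0.0574×24.8) = 0.1194 K/W
R_outer film = 1/(h_o·A) = 1/(24.8×24.8) = 0.001626 K/W
R_total = 0.1224 K/W
Q = ΔT / R_total = 83 / 0.1224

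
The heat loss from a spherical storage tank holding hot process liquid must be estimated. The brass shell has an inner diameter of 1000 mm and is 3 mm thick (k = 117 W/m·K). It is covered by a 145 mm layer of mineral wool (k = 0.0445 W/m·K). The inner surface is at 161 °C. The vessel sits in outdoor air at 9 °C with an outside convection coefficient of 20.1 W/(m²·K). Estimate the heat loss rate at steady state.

Radial (spherical) resistances in series:
R_brass shell = (1/0.5 − 1/0.503)/(4π×117) = 8.113×10^-6 K/W
R_mineral wool = (1/0.503 − 1/0.648)/(4π×0.0445) = 0.7955 K/W
R_outer film = 1/(h·4πr_o²) = 1/(20.1×4π×0.648²) = 0.009429 K/W
R_total = 0.805 K/W
Q = ΔT/R_total = 152/0.805

Q ≈ 189 W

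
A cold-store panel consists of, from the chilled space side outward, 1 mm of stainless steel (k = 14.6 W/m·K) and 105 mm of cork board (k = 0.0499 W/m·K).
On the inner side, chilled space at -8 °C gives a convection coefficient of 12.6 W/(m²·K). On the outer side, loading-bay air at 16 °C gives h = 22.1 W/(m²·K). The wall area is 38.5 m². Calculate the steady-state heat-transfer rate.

Q ≈ 415 W

Thermal resistances in series:
R_inner film = 1/(h_i·A) = 1/(12.6×38.5) = 0.002061 K/W
R_stainless steel = L/(kA) = 0.001/(14.6×38.5) = 1.779×10^-6 K/W
R_cork board = L/(kA) = 0.105/(0.0499×38.5) = 0.05465 K/W
R_outer film = 1/(h_o·A) = 1/(22.1×38.5) = 0.001175 K/W
R_total = 0.05789 K/W
Q = ΔT / R_total = 24 / 0.05789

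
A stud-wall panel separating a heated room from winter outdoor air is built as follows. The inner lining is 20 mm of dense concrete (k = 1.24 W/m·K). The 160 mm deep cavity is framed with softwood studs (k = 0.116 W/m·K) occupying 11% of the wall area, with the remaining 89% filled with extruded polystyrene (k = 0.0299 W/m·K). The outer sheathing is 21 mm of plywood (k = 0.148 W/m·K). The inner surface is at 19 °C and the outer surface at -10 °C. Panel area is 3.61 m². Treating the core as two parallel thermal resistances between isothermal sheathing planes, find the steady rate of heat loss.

Sheathing layers in series; stud and cavity paths in parallel between them.
R_inner = 0.02/(1.24×3.61) = 0.004468 K/W
R_stud  = 0.16/(0.116×0.11×3.61) = 3.473 K/W
R_cav   = 0.16/(0.0299×0.89×3.61) = 1.666 K/W
1/R_core = 1/R_stud + 1/R_cav → R_core = 1.126 K/W
R_outer = 0.021/(0.148×3.61) = 0.03931 K/W
R_total = 1.17 K/W
Q = ΔT/R_total = 29/1.17

Q ≈ 24.8 W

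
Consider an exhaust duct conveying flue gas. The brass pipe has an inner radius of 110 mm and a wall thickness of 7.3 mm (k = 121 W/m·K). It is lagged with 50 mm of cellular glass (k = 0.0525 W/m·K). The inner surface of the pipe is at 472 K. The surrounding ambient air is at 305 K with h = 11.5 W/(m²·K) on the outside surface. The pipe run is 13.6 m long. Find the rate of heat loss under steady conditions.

Cylindrical conduction, so R = ln(r₂/r₁)/(2πkL) per layer, in series:
R_brass pipe wall = ln(117.3/110)/(2π×121×13.6) = 6.214×10^-6 K/W
R_cellular glass = ln(167.3/117.3)/(2π×0.0525×13.6) = 0.07914 K/W
R_outer film = 1/(h_o·2πr_oL) = 1/(11.5×2π×0.1673×13.6) = 0.006083 K/W
R_total = 0.08523 K/W
Q = ΔT/R_total = 167/0.08523

Q ≈ 1960 W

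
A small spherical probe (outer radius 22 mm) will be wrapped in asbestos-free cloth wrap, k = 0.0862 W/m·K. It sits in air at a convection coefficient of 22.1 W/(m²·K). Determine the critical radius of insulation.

For a sphere r_cr = 2k/h = 2×0.0862/22.1
r_cr = 7.8 mm; since the bare radius (22 mm) is above r_cr, any added insulation will reduce heat loss.

r_cr ≈ 7.8 mm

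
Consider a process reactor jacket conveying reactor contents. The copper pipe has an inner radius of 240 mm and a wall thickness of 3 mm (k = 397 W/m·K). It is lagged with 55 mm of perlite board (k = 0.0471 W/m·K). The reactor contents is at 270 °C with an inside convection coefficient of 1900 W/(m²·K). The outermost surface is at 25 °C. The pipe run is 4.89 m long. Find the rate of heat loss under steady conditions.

Q ≈ 1740 W

For a radial system each layer contributes R = ln(r_out/r_in)/(2πkL); films add R = 1/(hA).
R_inner film = 1/(h_i·2πr₁L) = 1/(1900×2π×0.24×4.89) = 7.138×10^-5 K/W
R_copper pipe wall = ln(243/240)/(2π×397×4.89) = 1.018×10^-6 K/W
R_perlite board = ln(298/243)/(2π×0.0471×4.89) = 0.141 K/W
R_total = 0.1411 K/W
Q = ΔT/R_total = 245/0.1411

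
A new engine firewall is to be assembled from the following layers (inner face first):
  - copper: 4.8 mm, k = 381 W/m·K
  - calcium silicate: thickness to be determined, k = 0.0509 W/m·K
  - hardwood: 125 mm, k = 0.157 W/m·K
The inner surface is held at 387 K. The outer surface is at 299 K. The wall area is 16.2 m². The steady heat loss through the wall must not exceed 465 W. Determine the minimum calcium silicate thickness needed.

L ≈ 116 mm

Thermal resistances in series:
R_copper = L/(kA) = 0.0048/(381×16.2) = 7.777×10^-7 K/W
R_hardwood = L/(kA) = 0.125/(0.157×16.2) = 0.04915 K/W
Sum of the known resistances R_other = 0.04915 K/W
Required total resistance R_tot = ΔT/Q_allow = 88/465 = 0.1892 K/W
R_calcium silicate = R_tot − R_other = 0.1401 K/W
L = R·k·A = 0.1401×0.0509×16.2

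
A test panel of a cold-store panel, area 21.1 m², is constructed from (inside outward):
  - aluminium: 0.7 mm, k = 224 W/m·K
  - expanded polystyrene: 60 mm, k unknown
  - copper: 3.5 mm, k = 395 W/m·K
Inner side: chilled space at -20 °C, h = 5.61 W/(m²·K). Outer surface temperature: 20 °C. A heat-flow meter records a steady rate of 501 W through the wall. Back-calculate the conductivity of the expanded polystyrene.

Treating each layer as a thermal resistance in series:
R_inner film = 1/(h_i·A) = 1/(5.61×21.1) = 0.008448 K/W
R_aluminium = L/(kA) = 0.0007/(224×21.1) = 1.481×10^-7 K/W
R_copper = L/(kA) = 0.0035/(395×21.1) = 4.199×10^-7 K/W
Sum of known resistances R_other = 0.008449 K/W
Total R = ΔT/Q = 40/501 = 0.07984 K/W
R_expanded polystyrene = R_total − R_other = 0.07139 K/W
k = L/(R·A) = 0.06/(0.07139×21.1)

k ≈ 0.0398 W/(m·K)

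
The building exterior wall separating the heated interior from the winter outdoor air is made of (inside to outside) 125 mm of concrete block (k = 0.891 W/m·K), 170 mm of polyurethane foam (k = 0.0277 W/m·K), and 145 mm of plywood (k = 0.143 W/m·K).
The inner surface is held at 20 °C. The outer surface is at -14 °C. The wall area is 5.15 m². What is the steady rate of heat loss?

Treating each layer as a thermal resistance in series:
R_concrete block = L/(kA) = 0.125/(0.891×5.15) = 0.02724 K/W
R_polyurethane foam = L/(kA) = 0.17/(0.0277×5.15) = 1.192 K/W
R_plywood = L/(kA) = 0.145/(0.143×5.15) = 0.1969 K/W
R_total = 1.416 K/W
Q = ΔT / R_total = 34 / 1.416

Q ≈ 24 W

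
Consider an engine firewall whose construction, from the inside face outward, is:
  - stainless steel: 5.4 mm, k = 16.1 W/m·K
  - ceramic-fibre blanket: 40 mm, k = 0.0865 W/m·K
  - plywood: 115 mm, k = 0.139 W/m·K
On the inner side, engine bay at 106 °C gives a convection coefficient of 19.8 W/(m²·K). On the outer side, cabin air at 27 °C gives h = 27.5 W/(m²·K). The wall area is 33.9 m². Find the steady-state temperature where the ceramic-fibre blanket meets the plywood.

T ≈ 76.6 °C

Model the wall as resistances in series:
R_inner film = 1/(h_i·A) = 1/(19.8×33.9) = 0.00149 K/W
R_stainless steel = L/(kA) = 0.0054/(16.1×33.9) = 9.894×10^-6 K/W
R_ceramic-fibre blanket = L/(kA) = 0.04/(0.0865×33.9) = 0.01364 K/W
R_plywood = L/(kA) = 0.115/(0.139×33.9) = 0.02441 K/W
R_outer film = 1/(h_o·A) = 1/(27.5×33.9) = 0.001073 K/W
R_total = 0.04062 K/W;  Q = ΔT/R_total = 79/0.04062 = 1945 W
T_interface = T_inner − Q·ΣR(inner→interface) = 106 − 1940×0.01514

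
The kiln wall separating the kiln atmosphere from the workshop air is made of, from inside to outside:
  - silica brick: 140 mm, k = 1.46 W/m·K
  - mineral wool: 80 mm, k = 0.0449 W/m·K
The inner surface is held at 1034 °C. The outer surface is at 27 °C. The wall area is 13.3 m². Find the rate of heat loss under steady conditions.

Model the wall as resistances in series:
R_silica brick = L/(kA) = 0.14/(1.46×13.3) = 0.00721 K/W
R_mineral wool = L/(kA) = 0.08/(0.0449×13.3) = 0.134 K/W
R_total = 0.1412 K/W
Q = ΔT / R_total = 1007 / 0.1412

Q ≈ 7130 W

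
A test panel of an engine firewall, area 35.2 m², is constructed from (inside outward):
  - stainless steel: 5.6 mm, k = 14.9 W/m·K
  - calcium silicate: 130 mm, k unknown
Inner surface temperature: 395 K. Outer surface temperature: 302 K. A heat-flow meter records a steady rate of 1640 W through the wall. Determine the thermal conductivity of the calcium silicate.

k ≈ 0.0651 W/(m·K)

Series thermal resistances:
R_stainless steel = L/(kA) = 0.0056/(14.9×35.2) = 1.068×10^-5 K/W
Sum of known resistances R_other = 1.068×10^-5 K/W
Total R = ΔT/Q = 93/1640 = 0.05671 K/W
R_calcium silicate = R_total − R_other = 0.0567 K/W
k = L/(R·A) = 0.13/(0.0567×35.2)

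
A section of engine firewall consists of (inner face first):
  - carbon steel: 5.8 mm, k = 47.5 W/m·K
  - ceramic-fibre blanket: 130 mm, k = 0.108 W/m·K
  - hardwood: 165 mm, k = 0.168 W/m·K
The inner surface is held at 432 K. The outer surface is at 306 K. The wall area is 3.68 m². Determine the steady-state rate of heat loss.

Q ≈ 212 W

Thermal resistances in series:
R_carbon steel = L/(kA) = 0.0058/(47.5×3.68) = 3.318×10^-5 K/W
R_ceramic-fibre blanket = L/(kA) = 0.13/(0.108×3.68) = 0.3271 K/W
R_hardwood = L/(kA) = 0.165/(0.168×3.68) = 0.2669 K/W
R_total = 0.594 K/W
Q = ΔT / R_total = 126 / 0.594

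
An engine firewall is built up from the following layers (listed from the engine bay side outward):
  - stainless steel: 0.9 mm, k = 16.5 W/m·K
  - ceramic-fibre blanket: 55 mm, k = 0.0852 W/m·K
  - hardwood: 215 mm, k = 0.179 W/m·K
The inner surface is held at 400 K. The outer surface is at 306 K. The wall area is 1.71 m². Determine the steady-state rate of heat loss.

Q ≈ 87 W

Treating each layer as a thermal resistance in series:
R_stainless steel = L/(kA) = 0.0009/(16.5×1.71) = 3.19×10^-5 K/W
R_ceramic-fibre blanket = L/(kA) = 0.055/(0.0852×1.71) = 0.3775 K/W
R_hardwood = L/(kA) = 0.215/(0.179×1.71) = 0.7024 K/W
R_total = 1.08 K/W
Q = ΔT / R_total = 94 / 1.08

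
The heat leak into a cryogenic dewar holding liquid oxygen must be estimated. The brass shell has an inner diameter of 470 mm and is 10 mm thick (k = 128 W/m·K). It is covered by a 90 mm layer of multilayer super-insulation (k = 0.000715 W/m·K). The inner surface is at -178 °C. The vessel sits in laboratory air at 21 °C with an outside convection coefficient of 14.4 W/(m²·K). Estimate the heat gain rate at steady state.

Q ≈ 1.63 W

Each spherical layer contributes R = (1/r_i − 1/r_o)/(4πk):
R_brass shell = (1/0.235 − 1/0.245)/(4π×128) = 1.08×10^-4 K/W
R_multilayer super-insulation = (1/0.245 − 1/0.335)/(4π×0.000715) = 122 K/W
R_outer film = 1/(h·4πr_o²) = 1/(14.4×4π×0.335²) = 0.04924 K/W
R_total = 122.1 K/W
Q = ΔT/R_total = 199/122.1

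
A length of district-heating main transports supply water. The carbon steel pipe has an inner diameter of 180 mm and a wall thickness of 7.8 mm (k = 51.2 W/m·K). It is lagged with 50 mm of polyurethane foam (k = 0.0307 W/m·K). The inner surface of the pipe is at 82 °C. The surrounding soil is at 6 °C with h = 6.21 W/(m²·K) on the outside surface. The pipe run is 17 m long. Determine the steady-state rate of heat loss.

Q ≈ 558 W

Cylindrical conduction, so R = ln(r₂/r₁)/(2πkL) per layer, in series:
R_carbon steel pipe wall = ln(97.8/90)/(2π×51.2×17) = 1.52×10^-5 K/W
R_polyurethane foam = ln(147.8/97.8)/(2π×0.0307×17) = 0.1259 K/W
R_outer film = 1/(h_o·2πr_oL) = 1/(6.21×2π×0.1478×17) = 0.0102 K/W
R_total = 0.1361 K/W
Q = ΔT/R_total = 76/0.1361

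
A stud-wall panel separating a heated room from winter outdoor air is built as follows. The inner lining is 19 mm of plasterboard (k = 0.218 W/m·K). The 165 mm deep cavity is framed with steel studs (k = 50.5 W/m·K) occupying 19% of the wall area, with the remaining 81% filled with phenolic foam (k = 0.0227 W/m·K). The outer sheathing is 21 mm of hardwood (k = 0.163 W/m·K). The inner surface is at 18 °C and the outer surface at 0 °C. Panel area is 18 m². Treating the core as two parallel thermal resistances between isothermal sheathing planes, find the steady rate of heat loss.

Q ≈ 1390 W

Sheathing layers in series; stud and cavity paths in parallel between them.
R_inner = 0.019/(0.218×18) = 0.004842 K/W
R_stud  = 0.165/(50.5×0.19×18) = 9.554×10^-4 K/W
R_cav   = 0.165/(0.0227×0.81×18) = 0.4985 K/W
1/R_core = 1/R_stud + 1/R_cav → R_core = 9.535×10^-4 K/W
R_outer = 0.021/(0.163×18) = 0.007157 K/W
R_total = 0.01295 K/W
Q = ΔT/R_total = 18/0.01295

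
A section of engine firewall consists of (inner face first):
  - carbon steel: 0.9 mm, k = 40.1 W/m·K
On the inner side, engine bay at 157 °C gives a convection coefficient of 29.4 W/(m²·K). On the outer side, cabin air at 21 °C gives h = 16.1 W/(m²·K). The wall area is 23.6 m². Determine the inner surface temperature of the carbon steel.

T ≈ 109 °C

Thermal resistances in series:
R_inner film = 1/(h_i·A) = 1/(29.4×23.6) = 0.001441 K/W
R_carbon steel = L/(kA) = 0.0009/(40.1×23.6) = 9.51×10^-7 K/W
R_outer film = 1/(h_o·A) = 1/(16.1×23.6) = 0.002632 K/W
R_total = 0.004074 K/W;  Q = ΔT/R_total = 136/0.004074 = 33380 W
T_interface = T_inner − Q·ΣR(inner→interface) = 157 − 33400×0.001441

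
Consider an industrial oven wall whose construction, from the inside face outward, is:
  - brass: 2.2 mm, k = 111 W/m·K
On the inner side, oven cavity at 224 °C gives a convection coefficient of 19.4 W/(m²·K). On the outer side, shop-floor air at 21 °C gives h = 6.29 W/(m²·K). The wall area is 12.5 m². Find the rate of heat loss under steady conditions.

Series thermal resistances:
R_inner film = 1/(h_i·A) = 1/(19.4×12.5) = 0.004124 K/W
R_brass = L/(kA) = 0.0022/(111×12.5) = 1.586×10^-6 K/W
R_outer film = 1/(h_o·A) = 1/(6.29×12.5) = 0.01272 K/W
R_total = 0.01684 K/W
Q = ΔT / R_total = 203 / 0.01684

Q ≈ 12100 W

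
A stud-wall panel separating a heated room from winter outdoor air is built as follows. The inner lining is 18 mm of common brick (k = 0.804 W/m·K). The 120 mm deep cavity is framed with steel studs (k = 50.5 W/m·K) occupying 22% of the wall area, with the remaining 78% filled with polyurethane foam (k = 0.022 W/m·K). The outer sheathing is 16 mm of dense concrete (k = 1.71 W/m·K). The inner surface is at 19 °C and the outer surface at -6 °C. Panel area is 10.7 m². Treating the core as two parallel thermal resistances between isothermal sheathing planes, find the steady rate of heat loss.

Q ≈ 6290 W

Sheathing layers in series; stud and cavity paths in parallel between them.
R_inner = 0.018/(0.804×10.7) = 0.002092 K/W
R_stud  = 0.12/(50.5×0.22×10.7) = 0.001009 K/W
R_cav   = 0.12/(0.022×0.78×10.7) = 0.6536 K/W
1/R_core = 1/R_stud + 1/R_cav → R_core = 0.001008 K/W
R_outer = 0.016/(1.71×10.7) = 8.745×10^-4 K/W
R_total = 0.003975 K/W
Q = ΔT/R_total = 25/0.003975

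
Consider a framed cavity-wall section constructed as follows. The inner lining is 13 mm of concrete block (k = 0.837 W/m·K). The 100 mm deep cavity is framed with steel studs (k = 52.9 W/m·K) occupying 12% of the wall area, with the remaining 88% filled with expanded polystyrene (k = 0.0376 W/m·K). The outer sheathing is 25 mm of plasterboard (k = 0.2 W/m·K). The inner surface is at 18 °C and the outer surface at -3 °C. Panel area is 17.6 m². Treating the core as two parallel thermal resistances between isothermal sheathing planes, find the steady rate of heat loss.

Sheathing layers in series; stud and cavity paths in parallel between them.
R_inner = 0.013/(0.837×17.6) = 8.825×10^-4 K/W
R_stud  = 0.1/(52.9×0.12×17.6) = 8.951×10^-4 K/W
R_cav   = 0.1/(0.0376×0.88×17.6) = 0.1717 K/W
1/R_core = 1/R_stud + 1/R_cav → R_core = 8.904×10^-4 K/W
R_outer = 0.025/(0.2×17.6) = 0.007102 K/W
R_total = 0.008875 K/W
Q = ΔT/R_total = 21/0.008875

Q ≈ 2370 W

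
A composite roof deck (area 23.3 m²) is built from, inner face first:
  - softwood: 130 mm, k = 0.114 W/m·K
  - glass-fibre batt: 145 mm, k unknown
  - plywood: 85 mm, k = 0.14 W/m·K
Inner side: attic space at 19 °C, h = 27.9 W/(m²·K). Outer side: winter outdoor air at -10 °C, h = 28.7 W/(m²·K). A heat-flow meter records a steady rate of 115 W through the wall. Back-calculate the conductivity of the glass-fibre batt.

k ≈ 0.0357 W/(m·K)

Series thermal resistances:
R_inner film = 1/(h_i·A) = 1/(27.9×23.3) = 0.001538 K/W
R_softwood = L/(kA) = 0.13/(0.114×23.3) = 0.04894 K/W
R_plywood = L/(kA) = 0.085/(0.14×23.3) = 0.02606 K/W
R_outer film = 1/(h_o·A) = 1/(28.7×23.3) = 0.001495 K/W
Sum of known resistances R_other = 0.07803 K/W
Total R = ΔT/Q = 29/115 = 0.2522 K/W
R_glass-fibre batt = R_total − R_other = 0.1741 K/W
k = L/(R·A) = 0.145/(0.1741×23.3)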